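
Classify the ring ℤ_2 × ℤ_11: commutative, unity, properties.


Direct product ring; commutative with unity (1,1); but (1,0)·(0,1) = (0,0) gives zero divisors, so not an integral domain
Commutative: Yes
Integral domain: No
Has unity: Yes

ℤ_2 × ℤ_11: Commutative=Yes, Unity=Yes


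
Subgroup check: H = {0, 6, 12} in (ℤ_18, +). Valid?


Subgroup test for H = {0, 6, 12} in (ℤ_18, +):
(1) 0 ∈ H? Yes
(2) Closure: for all a,b ∈ H, (a+b) mod 18 ∈ H? Yes
(3) Inverses: for all a ∈ H, -a mod 18 ∈ H? Yes

Yes, H is a subgroup of ℤ_18


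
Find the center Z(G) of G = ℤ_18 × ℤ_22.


Z(G) = {g ∈ G | gx = xg for all x ∈ G}
Direct product of abelian groups is abelian, so Z(G) = G

Z(ℤ_18 × ℤ_22) = ℤ_18 × ℤ_22


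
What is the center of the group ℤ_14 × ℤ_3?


Z(G) = {g ∈ G | gx = xg for all x ∈ G}
Direct product of abelian groups is abelian, so Z(G) = G

Z(ℤ_14 × ℤ_3) = ℤ_14 × ℤ_3


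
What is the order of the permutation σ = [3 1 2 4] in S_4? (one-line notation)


Cycle decomposition: (1 3 2)
Cycle lengths: 3
Order = lcm(3) = 3

ord(σ) = 3


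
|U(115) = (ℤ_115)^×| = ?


U(n) is the group of units mod n; |U(n)| = φ(n)
|U(115)| = φ(115) = 88

|U(115) = (ℤ_115)^×| = 88


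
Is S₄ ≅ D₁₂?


Comparing S₄ and D₁₂:
S₄ has trivial center; D₁₂ has center {e, r⁶}

No, S₄ ≇ D₁₂


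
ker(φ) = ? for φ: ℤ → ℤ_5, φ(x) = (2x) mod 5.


Kernel = preimage of identity
ker(φ) = {x ∈ ℤ : 2x ≡ 0 (mod 5)}. gcd(2,5) = 1, so 2x ≡ 0 (mod 5) ⟺ x ≡ 0 (mod 5/1 = 5). Hence ker(φ) = 5ℤ

ker(φ) = 5ℤ


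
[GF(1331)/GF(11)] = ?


GF(1331) = GF(11^3), so the extension degree is 3

[GF(1331)/GF(11)] = 3


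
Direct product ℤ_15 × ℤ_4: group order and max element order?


|ℤ_15 × ℤ_4| = 15 × 4 = 60
Max element order = lcm(15,4) = 60
Cyclic? Yes (gcd=1)

|ℤ_15×ℤ_4| = 60, max element order = 60


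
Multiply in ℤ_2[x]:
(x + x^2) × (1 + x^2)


Expand and collect like terms; reduce coefficients mod 2:
x^0: 0·1 = 0 ≡ 0 (mod 2)
x^1: 0·0 + 1·1 = 1 ≡ 1 (mod 2)
x^2: 0·1 + 1·0 + 1·1 = 1 ≡ 1 (mod 2)
x^3: 1·1 + 1·0 = 1 ≡ 1 (mod 2)
x^4: 1·1 = 1 ≡ 1 (mod 2)
Result: x + x^2 + x^3 + x^4

f · g = x + x^2 + x^3 + x^4


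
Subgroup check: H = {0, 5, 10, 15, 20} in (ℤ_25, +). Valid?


Subgroup test for H = {0, 5, 10, 15, 20} in (ℤ_25, +):
(1) 0 ∈ H? Yes
(2) Closure: for all a,b ∈ H, (a+b) mod 25 ∈ H? Yes
(3) Inverses: for all a ∈ H, -a mod 25 ∈ H? Yes

Yes, H is a subgroup of ℤ_25


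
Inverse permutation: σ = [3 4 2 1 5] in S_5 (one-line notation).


To find σ⁻¹, swap domain and range:
σ(1) = 3 → σ⁻¹(3) = 1
σ(2) = 4 → σ⁻¹(4) = 2
σ(3) = 2 → σ⁻¹(2) = 3
σ(4) = 1 → σ⁻¹(1) = 4
σ(5) = 5 → σ⁻¹(5) = 5

σ⁻¹ = [4 3 1 2 5]


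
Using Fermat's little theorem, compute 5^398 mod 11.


Fermat's little theorem: if p is prime and gcd(a,p)=1, then a^(p-1) ≡ 1 (mod p)
p = 11 is prime, gcd(5,11) = 1
Reduce exponent: 398 mod 10 = 8
So 5^398 ≡ 5^8 (mod 11)
5^8 mod 11 = 4

5^398 ≡ 4 (mod 11)


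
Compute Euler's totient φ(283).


Factor n: 283 = 283
φ(n) = n · ∏(1 - 1/p) over distinct primes p | n
φ(283) = 283 · (1 - 1/283) = 282

φ(283) = 282


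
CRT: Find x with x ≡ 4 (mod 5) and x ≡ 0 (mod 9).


m₁ = 5, m₂ = 9, gcd = 1, so CRT applies. M = m₁·m₂ = 45
Let M₁ = M/m₁ = 9, M₂ = M/m₂ = 5
Find y₁ ≡ M₁⁻¹ (mod m₁): 9⁻¹ ≡ 4 (mod 5)
Find y₂ ≡ M₂⁻¹ (mod m₂): 5⁻¹ ≡ 2 (mod 9)
x = a₁·M₁·y₁ + a₂·M₂·y₂ = 4·9·4 + 0·5·2 = 144
Reduce mod 45: x ≡ 9
Check: 9 mod 5 = 4 ✓, 9 mod 9 = 0 ✓

x ≡ 9 (mod 45)


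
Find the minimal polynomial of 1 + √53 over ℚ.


Let α = 1 + √53. Then α - 1 = √53, so (α - 1)² = 53, giving α² - 2α - 52 = 0. Degree 2 and α ∉ ℚ, so this is the minimal polynomial.

Minimal polynomial: x² - 2x - 52


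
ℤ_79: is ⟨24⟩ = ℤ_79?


g generates ℤ_n iff gcd(g, n) = 1
gcd(24, 79) = 1
Since gcd = 1, 24 is a generator.

Yes, 24 generates ℤ_79


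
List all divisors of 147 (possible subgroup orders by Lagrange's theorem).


Lagrange's theorem: |H| divides |G|
|G| = 147
Divisors of 147: 1, 3, 7, 21, 49, 147

Possible subgroup orders: {1, 3, 7, 21, 49, 147}


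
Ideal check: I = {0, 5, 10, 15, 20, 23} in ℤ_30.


Check ideal conditions for I = {0, 5, 10, 15, 20, 23} in ℤ_30:
(1) I is an additive subgroup? No
(2) For r ∈ ℤ_30 and a ∈ I: r·a ∈ I? No  [counterexample: r=2, a=23, r·a mod 30 = 16 ∉ I]

No, I is not an ideal of ℤ_30


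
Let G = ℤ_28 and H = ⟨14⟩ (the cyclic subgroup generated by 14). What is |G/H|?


|⟨14⟩| = n / gcd(14, 28) = 28 / 14 = 2
H is normal (ℤ_28 is abelian).
|G/H| = |G| / |H| = 28 / 2 = 14

|G/H| = 14


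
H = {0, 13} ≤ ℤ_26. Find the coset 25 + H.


25 + H = {25 + h (mod 26) : h ∈ H}
25+0=25, 25+13=12
25 + H = {12, 25} = 12 + H

25 + H = {12, 25}


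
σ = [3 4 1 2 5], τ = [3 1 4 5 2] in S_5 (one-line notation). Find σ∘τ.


σ∘τ: apply τ first, then σ
1 →τ 3 →σ 1
2 →τ 1 →σ 3
3 →τ 4 →σ 2
4 →τ 5 →σ 5
5 →τ 2 →σ 4

σ∘τ = [1 3 2 5 4]


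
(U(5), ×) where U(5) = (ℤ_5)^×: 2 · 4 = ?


Operation: multiplication mod 5
2 · 4 = (a × b) mod 5 with a = 2, b = 4

2 · 4 = 3


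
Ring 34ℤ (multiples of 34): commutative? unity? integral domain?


34ℤ is a commutative ring under +,× but has no multiplicative identity (1 ∉ 34ℤ); it has no zero divisors, but without unity it is not an integral domain
Commutative: Yes
Integral domain: No
Has unity: No

34ℤ (multiples of 34): Commutative=Yes, Unity=No


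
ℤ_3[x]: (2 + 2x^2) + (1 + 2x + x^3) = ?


Add coefficients mod 3:
x^0: 2 + 1 = 0 (mod 3)
x^1: 0 + 2 = 2 (mod 3)
x^2: 2 + 0 = 2 (mod 3)
x^3: 0 + 1 = 1 (mod 3)
Result: 2x + 2x^2 + x^3

f + g = 2x + 2x^2 + x^3


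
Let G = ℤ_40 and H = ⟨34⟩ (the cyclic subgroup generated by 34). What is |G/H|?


|⟨34⟩| = n / gcd(34, 40) = 40 / 2 = 20
H is normal (ℤ_40 is abelian).
|G/H| = |G| / |H| = 40 / 20 = 2

|G/H| = 2


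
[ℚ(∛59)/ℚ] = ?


∛59 has minimal polynomial x³ - 59 (irreducible over ℚ since 59 is not a perfect cube)

[ℚ(∛59)/ℚ] = 3


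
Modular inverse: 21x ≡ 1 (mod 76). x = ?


Use the extended Euclidean algorithm to write 1 = 21·s + 76·t; then s mod 76 is the inverse.
Euclidean algorithm:
  21 = 0·76 + 21
  76 = 3·21 + 13
  21 = 1·13 + 8
  13 = 1·8 + 5
  8 = 1·5 + 3
  5 = 1·3 + 2
  3 = 1·2 + 1
  2 = 2·1 + 0
gcd(21,76) = 1
Back-substitution gives: 21·(29) + 76·(-8) = 1
So 21⁻¹ ≡ 29 ≡ 29 (mod 76)
Check: 21 × 29 = 609 ≡ 1 (mod 76) ✓

21⁻¹ ≡ 29 (mod 76)


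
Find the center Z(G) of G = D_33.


Z(G) = {g ∈ G | gx = xg for all x ∈ G}
For odd n, Z(D_n) = {e}: no nontrivial rotation commutes with all reflections

Z(D_33) = {e}


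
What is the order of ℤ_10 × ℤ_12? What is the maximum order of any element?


|ℤ_10 × ℤ_12| = 10 × 12 = 120
Max element order = lcm(10,12) = 60
Cyclic? No (gcd=2)

|ℤ_10×ℤ_12| = 120, max element order = 60


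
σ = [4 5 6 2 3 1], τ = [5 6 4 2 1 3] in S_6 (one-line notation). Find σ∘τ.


σ∘τ: apply τ first, then σ
1 →τ 5 →σ 3
2 →τ 6 →σ 1
3 →τ 4 →σ 2
4 →τ 2 →σ 5
5 →τ 1 →σ 4
6 →τ 3 →σ 6

σ∘τ = [3 1 2 5 4 6]


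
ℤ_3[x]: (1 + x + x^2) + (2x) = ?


Add coefficients mod 3:
x^0: 1 + 0 = 1 (mod 3)
x^1: 1 + 2 = 0 (mod 3)
x^2: 1 + 0 = 1 (mod 3)
Result: 1 + x^2

f + g = 1 + x^2


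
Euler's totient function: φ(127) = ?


Factor n: 127 = 127
φ(n) = n · ∏(1 - 1/p) over distinct primes p | n
φ(127) = 127 · (1 - 1/127) = 126

φ(127) = 126


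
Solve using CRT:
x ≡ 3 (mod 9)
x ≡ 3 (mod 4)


m₁ = 9, m₂ = 4, gcd = 1, so CRT applies. M = m₁·m₂ = 36
Let M₁ = M/m₁ = 4, M₂ = M/m₂ = 9
Find y₁ ≡ M₁⁻¹ (mod m₁): 4⁻¹ ≡ 7 (mod 9)
Find y₂ ≡ M₂⁻¹ (mod m₂): 9⁻¹ ≡ 1 (mod 4)
x = a₁·M₁·y₁ + a₂·M₂·y₂ = 3·4·7 + 3·9·1 = 111
Reduce mod 36: x ≡ 3
Check: 3 mod 9 = 3 ✓, 3 mod 4 = 3 ✓

x ≡ 3 (mod 36)


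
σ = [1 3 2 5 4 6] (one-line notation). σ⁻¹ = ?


To find σ⁻¹, swap domain and range:
σ(1) = 1 → σ⁻¹(1) = 1
σ(2) = 3 → σ⁻¹(3) = 2
σ(3) = 2 → σ⁻¹(2) = 3
σ(4) = 5 → σ⁻¹(5) = 4
σ(5) = 4 → σ⁻¹(4) = 5
σ(6) = 6 → σ⁻¹(6) = 6

σ⁻¹ = [1 3 2 5 4 6]


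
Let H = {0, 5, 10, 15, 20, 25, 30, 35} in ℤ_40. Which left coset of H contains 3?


3 + H = {3 + h (mod 40) : h ∈ H}
3+0=3, 3+5=8, 3+10=13, 3+15=18, 3+20=23, 3+25=28, 3+30=33, 3+35=38

3 + H = {3, 8, 13, 18, 23, 28, 33, 38}


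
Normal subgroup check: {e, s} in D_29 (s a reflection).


H = {e, s} in D_29 (s a reflection)
r·s·r⁻¹ = sr⁻² ≠ s for n ≥ 3, so {e, s} is not closed under conjugation

No, not a normal subgroup


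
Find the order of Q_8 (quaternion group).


Q_8 = {±1, ±i, ±j, ±k}
|Q_8| = 8

|Q_8 (quaternion group)| = 8


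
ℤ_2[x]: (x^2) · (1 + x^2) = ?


Expand and collect like terms; reduce coefficients mod 2:
x^0: 0·1 = 0 ≡ 0 (mod 2)
x^1: 0·0 + 0·1 = 0 ≡ 0 (mod 2)
x^2: 0·1 + 0·0 + 1·1 = 1 ≡ 1 (mod 2)
x^3: 0·1 + 1·0 = 0 ≡ 0 (mod 2)
x^4: 1·1 = 1 ≡ 1 (mod 2)
Result: x^2 + x^4

f · g = x^2 + x^4


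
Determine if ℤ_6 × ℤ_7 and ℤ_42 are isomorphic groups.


Comparing ℤ_6 × ℤ_7 and ℤ_42:
gcd(6,7) = 1, so ℤ_6 × ℤ_7 ≅ ℤ_42 (CRT)

Yes, ℤ_6 × ℤ_7 ≅ ℤ_42


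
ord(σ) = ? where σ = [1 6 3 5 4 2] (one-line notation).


Cycle decomposition: (2 6) (4 5)
Cycle lengths: 2, 2
Order = lcm(2, 2) = 2

ord(σ) = 2


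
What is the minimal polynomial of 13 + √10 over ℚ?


Let α = 13 + √10. Then α - 13 = √10, so (α - 13)² = 10, giving α² - 26α + 159 = 0. Degree 2 and α ∉ ℚ, so this is the minimal polynomial.

Minimal polynomial: x² - 26x + 159


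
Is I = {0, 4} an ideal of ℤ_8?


Check ideal conditions for I = {0, 4} in ℤ_8:
(1) I is an additive subgroup? Yes
(2) For r ∈ ℤ_8 and a ∈ I: r·a ∈ I? Yes

Yes, I is an ideal of ℤ_8


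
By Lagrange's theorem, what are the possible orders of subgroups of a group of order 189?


Lagrange's theorem: |H| divides |G|
|G| = 189
Divisors of 189: 1, 3, 7, 9, 21, 27, 63, 189

Possible subgroup orders: {1, 3, 7, 9, 21, 27, 63, 189}


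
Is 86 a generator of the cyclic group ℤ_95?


g generates ℤ_n iff gcd(g, n) = 1
gcd(86, 95) = 1
Since gcd = 1, 86 is a generator.

Yes, 86 generates ℤ_95


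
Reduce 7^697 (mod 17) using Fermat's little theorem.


Fermat's little theorem: if p is prime and gcd(a,p)=1, then a^(p-1) ≡ 1 (mod p)
p = 17 is prime, gcd(7,17) = 1
Reduce exponent: 697 mod 16 = 9
So 7^697 ≡ 7^9 (mod 17)
7^9 mod 17 = 10

7^697 ≡ 10 (mod 17)


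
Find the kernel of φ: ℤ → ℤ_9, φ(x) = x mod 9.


Kernel = preimage of identity
ker(φ) = {x ∈ ℤ : x ≡ 0 (mod 9)} = 9ℤ = {0, ±9, ±18, ...}

ker(φ) = 9ℤ


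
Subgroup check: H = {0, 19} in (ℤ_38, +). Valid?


Subgroup test for H = {0, 19} in (ℤ_38, +):
(1) 0 ∈ H? Yes
(2) Closure: for all a,b ∈ H, (a+b) mod 38 ∈ H? Yes
(3) Inverses: for all a ∈ H, -a mod 38 ∈ H? Yes

Yes, H is a subgroup of ℤ_38


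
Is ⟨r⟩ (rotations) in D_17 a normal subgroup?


H = ⟨r⟩ (rotations) in D_17
The rotation subgroup ⟨r⟩ has index 2 in D_17, so it is normal

Yes, normal subgroup


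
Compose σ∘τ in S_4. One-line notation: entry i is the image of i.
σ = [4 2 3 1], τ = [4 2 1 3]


σ∘τ: apply τ first, then σ
1 →τ 4 →σ 1
2 →τ 2 →σ 2
3 →τ 1 →σ 4
4 →τ 3 →σ 3

σ∘τ = [1 2 4 3]


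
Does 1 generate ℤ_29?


g generates ℤ_n iff gcd(g, n) = 1
gcd(1, 29) = 1
Since gcd = 1, 1 is a generator.

Yes, 1 generates ℤ_29


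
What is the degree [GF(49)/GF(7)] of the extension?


GF(49) = GF(7^2), so the extension degree is 2

[GF(49)/GF(7)] = 2


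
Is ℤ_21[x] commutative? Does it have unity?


ℤ_21 has zero divisors (3·7 ≡ 0), and these lift to constant zero divisors in ℤ_21[x]; so not an integral domain
Commutative: Yes
Integral domain: No
Has unity: Yes

ℤ_21[x]: Commutative=Yes, Unity=Yes


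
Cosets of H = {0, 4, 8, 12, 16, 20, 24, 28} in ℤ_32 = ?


H = {0, 4, 8, 12, 16, 20, 24, 28}, |H| = 8
Number of cosets = |G|/|H| = 32/8 = 4
0 + H = {0, 4, 8, 12, 16, 20, 24, 28}
1 + H = {1, 5, 9, 13, 17, 21, 25, 29}
2 + H = {2, 6, 10, 14, 18, 22, 26, 30}
3 + H = {3, 7, 11, 15, 19, 23, 27, 31}

Cosets: 0+H={0,4,8,12,16,20,24,28}; 1+H={1,5,9,13,17,21,25,29}; 2+H={2,6,10,14,18,22,26,30}; 3+H={3,7,11,15,19,23,27,31}


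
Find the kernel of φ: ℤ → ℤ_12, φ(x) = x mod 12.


Kernel = preimage of identity
ker(φ) = {x ∈ ℤ : x ≡ 0 (mod 12)} = 12ℤ = {0, ±12, ±24, ...}

ker(φ) = 12ℤ


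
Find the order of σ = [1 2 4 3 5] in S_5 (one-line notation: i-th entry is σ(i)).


Cycle decomposition: (3 4)
Cycle lengths: 2
Order = lcm(2) = 2

ord(σ) = 2


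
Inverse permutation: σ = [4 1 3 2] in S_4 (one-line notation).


To find σ⁻¹, swap domain and range:
σ(1) = 4 → σ⁻¹(4) = 1
σ(2) = 1 → σ⁻¹(1) = 2
σ(3) = 3 → σ⁻¹(3) = 3
σ(4) = 2 → σ⁻¹(2) = 4

σ⁻¹ = [2 4 3 1]


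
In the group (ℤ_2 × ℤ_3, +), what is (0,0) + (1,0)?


Operation: componentwise addition mod (2, 3)
(0,0) + (1,0) = ((a₁+b₁) mod 2, (a₂+b₂) mod 3) with a = (0,0), b = (1,0)

(0,0) + (1,0) = (1,0)


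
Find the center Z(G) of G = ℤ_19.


Z(G) = {g ∈ G | gx = xg for all x ∈ G}
ℤ_19 is abelian, so Z(G) = G

Z(ℤ_19) = ℤ_19


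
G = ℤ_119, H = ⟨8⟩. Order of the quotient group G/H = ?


|⟨8⟩| = n / gcd(8, 119) = 119 / 1 = 119
H is normal (ℤ_119 is abelian).
|G/H| = |G| / |H| = 119 / 119 = 1

|G/H| = 1


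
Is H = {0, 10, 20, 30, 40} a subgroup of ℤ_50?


Subgroup test for H = {0, 10, 20, 30, 40} in (ℤ_50, +):
(1) 0 ∈ H? Yes
(2) Closure: for all a,b ∈ H, (a+b) mod 50 ∈ H? Yes
(3) Inverses: for all a ∈ H, -a mod 50 ∈ H? Yes

Yes, H is a subgroup of ℤ_50


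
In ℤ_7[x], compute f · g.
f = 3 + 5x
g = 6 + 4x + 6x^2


Expand and collect like terms; reduce coefficients mod 7:
x^0: 3·6 = 18 ≡ 4 (mod 7)
x^1: 3·4 + 5·6 = 42 ≡ 0 (mod 7)
x^2: 3·6 + 5·4 = 38 ≡ 3 (mod 7)
x^3: 5·6 = 30 ≡ 2 (mod 7)
Result: 4 + 3x^2 + 2x^3

f · g = 4 + 3x^2 + 2x^3


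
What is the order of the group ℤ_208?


ℤ_n has n elements.

|ℤ_208| = 208


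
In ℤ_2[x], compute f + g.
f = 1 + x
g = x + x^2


Add coefficients mod 2:
x^0: 1 + 0 = 1 (mod 2)
x^1: 1 + 1 = 0 (mod 2)
x^2: 0 + 1 = 1 (mod 2)
Result: 1 + x^2

f + g = 1 + x^2


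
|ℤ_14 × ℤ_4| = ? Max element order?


|ℤ_14 × ℤ_4| = 14 × 4 = 56
Max element order = lcm(14,4) = 28
Cyclic? No (gcd=2)

|ℤ_14×ℤ_4| = 56, max element order = 28


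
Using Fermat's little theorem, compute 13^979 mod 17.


Fermat's little theorem: if p is prime and gcd(a,p)=1, then a^(p-1) ≡ 1 (mod p)
p = 17 is prime, gcd(13,17) = 1
Reduce exponent: 979 mod 16 = 3
So 13^979 ≡ 13^3 (mod 17)
13^3 mod 17 = 4

13^979 ≡ 4 (mod 17)


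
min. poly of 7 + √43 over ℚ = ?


Let α = 7 + √43. Then α - 7 = √43, so (α - 7)² = 43, giving α² - 14α + 6 = 0. Degree 2 and α ∉ ℚ, so this is the minimal polynomial.

Minimal polynomial: x² - 14x + 6


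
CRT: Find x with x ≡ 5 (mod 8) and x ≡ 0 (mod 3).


m₁ = 8, m₂ = 3, gcd = 1, so CRT applies. M = m₁·m₂ = 24
Let M₁ = M/m₁ = 3, M₂ = M/m₂ = 8
Find y₁ ≡ M₁⁻¹ (mod m₁): 3⁻¹ ≡ 3 (mod 8)
Find y₂ ≡ M₂⁻¹ (mod m₂): 8⁻¹ ≡ 2 (mod 3)
x = a₁·M₁·y₁ + a₂·M₂·y₂ = 5·3·3 + 0·8·2 = 45
Reduce mod 24: x ≡ 21
Check: 21 mod 8 = 5 ✓, 21 mod 3 = 0 ✓

x ≡ 21 (mod 24)


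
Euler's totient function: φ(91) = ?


Factor n: 91 = 7 × 13
φ(n) = n · ∏(1 - 1/p) over distinct primes p | n
φ(91) = 91 · (1 - 1/7) · (1 - 1/13) = 72

φ(91) = 72


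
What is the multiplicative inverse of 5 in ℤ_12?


Use the extended Euclidean algorithm to write 1 = 5·s + 12·t; then s mod 12 is the inverse.
Euclidean algorithm:
  5 = 0·12 + 5
  12 = 2·5 + 2
  5 = 2·2 + 1
  2 = 2·1 + 0
gcd(5,12) = 1
Back-substitution gives: 5·(5) + 12·(-2) = 1
So 5⁻¹ ≡ 5 ≡ 5 (mod 12)
Check: 5 × 5 = 25 ≡ 1 (mod 12) ✓

5⁻¹ ≡ 5 (mod 12)


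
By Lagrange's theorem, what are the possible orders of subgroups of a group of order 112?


Lagrange's theorem: |H| divides |G|
|G| = 112
Divisors of 112: 1, 2, 4, 7, 8, 14, 16, 28, 56, 112

Possible subgroup orders: {1, 2, 4, 7, 8, 14, 16, 28, 56, 112}


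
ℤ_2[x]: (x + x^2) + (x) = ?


Add coefficients mod 2:
x^0: 0 + 0 = 0 (mod 2)
x^1: 1 + 1 = 0 (mod 2)
x^2: 1 + 0 = 1 (mod 2)
Result: x^2

f + g = x^2


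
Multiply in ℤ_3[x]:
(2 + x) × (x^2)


Expand and collect like terms; reduce coefficients mod 3:
x^0: 2·0 = 0 ≡ 0 (mod 3)
x^1: 2·0 + 1·0 = 0 ≡ 0 (mod 3)
x^2: 2·1 + 1·0 = 2 ≡ 2 (mod 3)
x^3: 1·1 = 1 ≡ 1 (mod 3)
Result: 2x^2 + x^3

f · g = 2x^2 + x^3


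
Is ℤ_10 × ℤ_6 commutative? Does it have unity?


Direct product ring; commutative with unity (1,1); but (1,0)·(0,1) = (0,0) gives zero divisors, so not an integral domain
Commutative: Yes
Integral domain: No
Has unity: Yes

ℤ_10 × ℤ_6: Commutative=Yes, Unity=Yes


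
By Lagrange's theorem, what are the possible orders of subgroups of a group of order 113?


Lagrange's theorem: |H| divides |G|
|G| = 113
Divisors of 113: 1, 113

Possible subgroup orders: {1, 113}


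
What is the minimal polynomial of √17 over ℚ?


√17 satisfies x² - 17 = 0, irreducible over ℚ since 17 is squarefree

Minimal polynomial: x² - 17


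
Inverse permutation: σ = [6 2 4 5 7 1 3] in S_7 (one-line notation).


To find σ⁻¹, swap domain and range:
σ(1) = 6 → σ⁻¹(6) = 1
σ(2) = 2 → σ⁻¹(2) = 2
σ(3) = 4 → σ⁻¹(4) = 3
σ(4) = 5 → σ⁻¹(5) = 4
σ(5) = 7 → σ⁻¹(7) = 5
σ(6) = 1 → σ⁻¹(1) = 6
σ(7) = 3 → σ⁻¹(3) = 7

σ⁻¹ = [6 2 7 3 4 1 5]


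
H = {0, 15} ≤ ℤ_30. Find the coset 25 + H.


25 + H = {25 + h (mod 30) : h ∈ H}
25+0=25, 25+15=10
25 + H = {10, 25} = 10 + H

25 + H = {10, 25}


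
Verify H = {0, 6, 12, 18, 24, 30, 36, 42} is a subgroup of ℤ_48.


Subgroup test for H = {0, 6, 12, 18, 24, 30, 36, 42} in (ℤ_48, +):
(1) 0 ∈ H? Yes
(2) Closure: for all a,b ∈ H, (a+b) mod 48 ∈ H? Yes
(3) Inverses: for all a ∈ H, -a mod 48 ∈ H? Yes

Yes, H is a subgroup of ℤ_48


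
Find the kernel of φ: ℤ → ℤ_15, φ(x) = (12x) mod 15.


Kernel = preimage of identity
ker(φ) = {x ∈ ℤ : 12x ≡ 0 (mod 15)}. gcd(12,15) = 3, so 12x ≡ 0 (mod 15) ⟺ x ≡ 0 (mod 15/3 = 5). Hence ker(φ) = 5ℤ

ker(φ) = 5ℤ


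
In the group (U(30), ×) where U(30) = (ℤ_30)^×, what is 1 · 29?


Operation: multiplication mod 30
1 · 29 = (a × b) mod 30 with a = 1, b = 29

1 · 29 = 29


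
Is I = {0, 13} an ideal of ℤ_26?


Check ideal conditions for I = {0, 13} in ℤ_26:
(1) I is an additive subgroup? Yes
(2) For r ∈ ℤ_26 and a ∈ I: r·a ∈ I? Yes

Yes, I is an ideal of ℤ_26


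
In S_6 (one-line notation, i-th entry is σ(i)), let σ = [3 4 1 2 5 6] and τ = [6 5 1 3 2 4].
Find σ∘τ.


σ∘τ: apply τ first, then σ
1 →τ 6 →σ 6
2 →τ 5 →σ 5
3 →τ 1 →σ 3
4 →τ 3 →σ 1
5 →τ 2 →σ 4
6 →τ 4 →σ 2

σ∘τ = [6 5 3 1 4 2]


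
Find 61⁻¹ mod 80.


Use the extended Euclidean algorithm to write 1 = 61·s + 80·t; then s mod 80 is the inverse.
Euclidean algorithm:
  61 = 0·80 + 61
  80 = 1·61 + 19
  61 = 3·19 + 4
  19 = 4·4 + 3
  4 = 1·3 + 1
  3 = 3·1 + 0
gcd(61,80) = 1
Back-substitution gives: 61·(21) + 80·(-16) = 1
So 61⁻¹ ≡ 21 ≡ 21 (mod 80)
Check: 61 × 21 = 1281 ≡ 1 (mod 80) ✓

61⁻¹ ≡ 21 (mod 80)


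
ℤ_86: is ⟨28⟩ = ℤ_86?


g generates ℤ_n iff gcd(g, n) = 1
gcd(28, 86) = 2
Since gcd = 2 ≠ 1, ⟨28⟩ has order 43 < 86, so 28 is not a generator.

No, 28 does not generate ℤ_86


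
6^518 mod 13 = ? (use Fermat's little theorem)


Fermat's little theorem: if p is prime and gcd(a,p)=1, then a^(p-1) ≡ 1 (mod p)
p = 13 is prime, gcd(6,13) = 1
Reduce exponent: 518 mod 12 = 2
So 6^518 ≡ 6^2 (mod 13)
6^2 mod 13 = 10

6^518 ≡ 10 (mod 13)


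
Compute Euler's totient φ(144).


Factor n: 144 = 2^4 × 3^2
φ(n) = n · ∏(1 - 1/p) over distinct primes p | n
φ(144) = 144 · (1 - 1/2) · (1 - 1/3) = 48

φ(144) = 48


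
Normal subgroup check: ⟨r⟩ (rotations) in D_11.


H = ⟨r⟩ (rotations) in D_11
The rotation subgroup ⟨r⟩ has index 2 in D_11, so it is normal

Yes, normal subgroup


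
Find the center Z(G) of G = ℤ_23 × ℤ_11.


Z(G) = {g ∈ G | gx = xg for all x ∈ G}
Direct product of abelian groups is abelian, so Z(G) = G

Z(ℤ_23 × ℤ_11) = ℤ_23 × ℤ_11


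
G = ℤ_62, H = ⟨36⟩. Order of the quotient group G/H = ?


|⟨36⟩| = n / gcd(36, 62) = 62 / 2 = 31
H is normal (ℤ_62 is abelian).
|G/H| = |G| / |H| = 62 / 31 = 2

|G/H| = 2


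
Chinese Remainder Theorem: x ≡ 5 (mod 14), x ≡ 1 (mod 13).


m₁ = 14, m₂ = 13, gcd = 1, so CRT applies. M = m₁·m₂ = 182
Let M₁ = M/m₁ = 13, M₂ = M/m₂ = 14
Find y₁ ≡ M₁⁻¹ (mod m₁): 13⁻¹ ≡ 13 (mod 14)
Find y₂ ≡ M₂⁻¹ (mod m₂): 14⁻¹ ≡ 1 (mod 13)
x = a₁·M₁·y₁ + a₂·M₂·y₂ = 5·13·13 + 1·14·1 = 859
Reduce mod 182: x ≡ 131
Check: 131 mod 14 = 5 ✓, 131 mod 13 = 1 ✓

x ≡ 131 (mod 182)


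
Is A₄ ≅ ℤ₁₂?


Comparing A₄ and ℤ₁₂:
A₄ is non-abelian, ℤ₁₂ is abelian

No, A₄ ≇ ℤ₁₂


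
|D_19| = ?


|D_n| = 2n (n rotations and n reflections)
|D_19| = 2×19 = 38

|D_19| = 38


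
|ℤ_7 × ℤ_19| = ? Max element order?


|ℤ_7 × ℤ_19| = 7 × 19 = 133
Max element order = lcm(7,19) = 133
Cyclic? Yes (gcd=1)

|ℤ_7×ℤ_19| = 133, max element order = 133


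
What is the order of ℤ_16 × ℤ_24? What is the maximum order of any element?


|ℤ_16 × ℤ_24| = 16 × 24 = 384
Max element order = lcm(16,24) = 48
Cyclic? No (gcd=8)

|ℤ_16×ℤ_24| = 384, max element order = 48


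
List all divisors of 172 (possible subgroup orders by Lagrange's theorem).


Lagrange's theorem: |H| divides |G|
|G| = 172
Divisors of 172: 1, 2, 4, 43, 86, 172

Possible subgroup orders: {1, 2, 4, 43, 86, 172}


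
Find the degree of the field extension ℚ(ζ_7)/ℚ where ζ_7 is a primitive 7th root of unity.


[ℚ(ζ_n):ℚ] = deg Φ_n(x) = φ(n). Here φ(7) = 6

[ℚ(ζ_7)/ℚ where ζ_7 is a primitive 7th root of unity] = 6


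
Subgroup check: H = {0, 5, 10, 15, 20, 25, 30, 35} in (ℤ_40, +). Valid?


Subgroup test for H = {0, 5, 10, 15, 20, 25, 30, 35} in (ℤ_40, +):
(1) 0 ∈ H? Yes
(2) Closure: for all a,b ∈ H, (a+b) mod 40 ∈ H? Yes
(3) Inverses: for all a ∈ H, -a mod 40 ∈ H? Yes

Yes, H is a subgroup of ℤ_40


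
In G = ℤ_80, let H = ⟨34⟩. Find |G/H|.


|⟨34⟩| = n / gcd(34, 80) = 80 / 2 = 40
H is normal (ℤ_80 is abelian).
|G/H| = |G| / |H| = 80 / 40 = 2

|G/H| = 2


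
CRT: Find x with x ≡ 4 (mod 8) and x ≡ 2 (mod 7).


m₁ = 8, m₂ = 7, gcd = 1, so CRT applies. M = m₁·m₂ = 56
Let M₁ = M/m₁ = 7, M₂ = M/m₂ = 8
Find y₁ ≡ M₁⁻¹ (mod m₁): 7⁻¹ ≡ 7 (mod 8)
Find y₂ ≡ M₂⁻¹ (mod m₂): 8⁻¹ ≡ 1 (mod 7)
x = a₁·M₁·y₁ + a₂·M₂·y₂ = 4·7·7 + 2·8·1 = 212
Reduce mod 56: x ≡ 44
Check: 44 mod 8 = 4 ✓, 44 mod 7 = 2 ✓

x ≡ 44 (mod 56)


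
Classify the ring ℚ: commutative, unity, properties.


ℚ is a field: commutative, has unity, every nonzero element is a unit (hence an integral domain)
Commutative: Yes
Integral domain: Yes
Has unity: Yes

ℚ: Commutative=Yes, Unity=Yes


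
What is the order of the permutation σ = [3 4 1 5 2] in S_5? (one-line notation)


Cycle decomposition: (1 3) (2 4 5)
Cycle lengths: 2, 3
Order = lcm(2, 3) = 6

ord(σ) = 6


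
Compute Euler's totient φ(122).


Factor n: 122 = 2 × 61
φ(n) = n · ∏(1 - 1/p) over distinct primes p | n
φ(122) = 122 · (1 - 1/2) · (1 - 1/61) = 60

φ(122) = 60


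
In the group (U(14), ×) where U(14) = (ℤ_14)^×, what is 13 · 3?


Operation: multiplication mod 14
13 · 3 = (a × b) mod 14 with a = 13, b = 3

13 · 3 = 11


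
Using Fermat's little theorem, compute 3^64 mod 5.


Fermat's little theorem: if p is prime and gcd(a,p)=1, then a^(p-1) ≡ 1 (mod p)
p = 5 is prime, gcd(3,5) = 1
Reduce exponent: 64 mod 4 = 0
So 3^64 ≡ 3^0 (mod 5)
3^0 = 1

3^64 ≡ 1 (mod 5)


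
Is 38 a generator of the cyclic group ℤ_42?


g generates ℤ_n iff gcd(g, n) = 1
gcd(38, 42) = 2
Since gcd = 2 ≠ 1, ⟨38⟩ has order 21 < 42, so 38 is not a generator.

No, 38 does not generate ℤ_42


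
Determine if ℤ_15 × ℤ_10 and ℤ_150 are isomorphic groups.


Comparing ℤ_15 × ℤ_10 and ℤ_150:
gcd(15,10) = 5 ≠ 1. Max element order in ℤ_15×ℤ_10 is lcm(15,10) = 30 < 150, so it has no element of order 150

No, ℤ_15 × ℤ_10 ≇ ℤ_150


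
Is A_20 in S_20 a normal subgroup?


H = A_20 in S_20
A_20 has index 2 in S_20, and every subgroup of index 2 is normal

Yes, normal subgroup


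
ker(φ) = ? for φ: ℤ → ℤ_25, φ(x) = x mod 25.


Kernel = preimage of identity
ker(φ) = {x ∈ ℤ : x ≡ 0 (mod 25)} = 25ℤ = {0, ±25, ±50, ...}

ker(φ) = 25ℤ


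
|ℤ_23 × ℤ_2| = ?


|A × B| = |A| · |B|
|ℤ_23 × ℤ_2| = 23 × 2 = 46

|ℤ_23 × ℤ_2| = 46


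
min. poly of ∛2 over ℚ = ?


∛2 satisfies x³ - 2 = 0, irreducible over ℚ (no rational root; 2 is not a perfect cube)

Minimal polynomial: x³ - 2


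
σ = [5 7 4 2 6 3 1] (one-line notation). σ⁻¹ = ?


To find σ⁻¹, swap domain and range:
σ(1) = 5 → σ⁻¹(5) = 1
σ(2) = 7 → σ⁻¹(7) = 2
σ(3) = 4 → σ⁻¹(4) = 3
σ(4) = 2 → σ⁻¹(2) = 4
σ(5) = 6 → σ⁻¹(6) = 5
σ(6) = 3 → σ⁻¹(3) = 6
σ(7) = 1 → σ⁻¹(1) = 7

σ⁻¹ = [7 4 6 3 1 5 2]


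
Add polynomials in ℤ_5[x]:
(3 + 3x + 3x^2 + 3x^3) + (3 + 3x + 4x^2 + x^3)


Add coefficients mod 5:
x^0: 3 + 3 = 1 (mod 5)
x^1: 3 + 3 = 1 (mod 5)
x^2: 3 + 4 = 2 (mod 5)
x^3: 3 + 1 = 4 (mod 5)
Result: 1 + x + 2x^2 + 4x^3

f + g = 1 + x + 2x^2 + 4x^3


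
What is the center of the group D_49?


Z(G) = {g ∈ G | gx = xg for all x ∈ G}
For odd n, Z(D_n) = {e}: no nontrivial rotation commutes with all reflections

Z(D_49) = {e}


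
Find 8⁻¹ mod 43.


Use the extended Euclidean algorithm to write 1 = 8·s + 43·t; then s mod 43 is the inverse.
Euclidean algorithm:
  8 = 0·43 + 8
  43 = 5·8 + 3
  8 = 2·3 + 2
  3 = 1·2 + 1
  2 = 2·1 + 0
gcd(8,43) = 1
Back-substitution gives: 8·(-16) + 43·(3) = 1
So 8⁻¹ ≡ -16 ≡ 27 (mod 43)
Check: 8 × 27 = 216 ≡ 1 (mod 43) ✓

8⁻¹ ≡ 27 (mod 43)


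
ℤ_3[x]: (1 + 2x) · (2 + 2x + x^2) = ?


Expand and collect like terms; reduce coefficients mod 3:
x^0: 1·2 = 2 ≡ 2 (mod 3)
x^1: 1·2 + 2·2 = 6 ≡ 0 (mod 3)
x^2: 1·1 + 2·2 = 5 ≡ 2 (mod 3)
x^3: 2·1 = 2 ≡ 2 (mod 3)
Result: 2 + 2x^2 + 2x^3

f · g = 2 + 2x^2 + 2x^3


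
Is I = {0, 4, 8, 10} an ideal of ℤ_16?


Check ideal conditions for I = {0, 4, 8, 10} in ℤ_16:
(1) I is an additive subgroup? No
(2) For r ∈ ℤ_16 and a ∈ I: r·a ∈ I? No  [counterexample: r=3, a=4, r·a mod 16 = 12 ∉ I]

No, I is not an ideal of ℤ_16


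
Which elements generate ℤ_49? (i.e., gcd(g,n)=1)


g generates ℤ_n iff gcd(g,n) = 1
Prime factors of 49: 7
Generators are g ∈ {1,...,48} not divisible by any of these primes.
Generators: {1, 2, 3, 4, 5, 6, 8, 9, 10, 11, 12, 13, 15, 16, 17, 18, 19, 20, 22, 23, 24, 25, 26, 27, 29, 30, 31, 32, 33, 34, 36, 37, 38, 39, 40, 41, 43, 44, 45, 46, 47, 48}
Number of generators = φ(49) = 42

Generators of ℤ_49 = {1, 2, 3, 4, 5, 6, 8, 9, 10, 11, 12, 13, 15, 16, 17, 18, 19, 20, 22, 23, 24, 25, 26, 27, 29, 30, 31, 32, 33, 34, 36, 37, 38, 39, 40, 41, 43, 44, 45, 46, 47, 48}


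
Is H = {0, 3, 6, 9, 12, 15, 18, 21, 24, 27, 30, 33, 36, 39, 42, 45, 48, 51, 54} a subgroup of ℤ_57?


Subgroup test for H = {0, 3, 6, 9, 12, 15, 18, 21, 24, 27, 30, 33, 36, 39, 42, 45, 48, 51, 54} in (ℤ_57, +):
(1) 0 ∈ H? Yes
(2) Closure: for all a,b ∈ H, (a+b) mod 57 ∈ H? Yes
(3) Inverses: for all a ∈ H, -a mod 57 ∈ H? Yes

Yes, H is a subgroup of ℤ_57


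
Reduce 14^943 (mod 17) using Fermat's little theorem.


Fermat's little theorem: if p is prime and gcd(a,p)=1, then a^(p-1) ≡ 1 (mod p)
p = 17 is prime, gcd(14,17) = 1
Reduce exponent: 943 mod 16 = 15
So 14^943 ≡ 14^15 (mod 17)
14^15 mod 17 = 11

14^943 ≡ 11 (mod 17)


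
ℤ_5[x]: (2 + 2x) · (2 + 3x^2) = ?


Expand and collect like terms; reduce coefficients mod 5:
x^0: 2·2 = 4 ≡ 4 (mod 5)
x^1: 2·0 + 2·2 = 4 ≡ 4 (mod 5)
x^2: 2·3 + 2·0 = 6 ≡ 1 (mod 5)
x^3: 2·3 = 6 ≡ 1 (mod 5)
Result: 4 + 4x + x^2 + x^3

f · g = 4 + 4x + x^2 + x^3


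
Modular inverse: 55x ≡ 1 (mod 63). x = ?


Use the extended Euclidean algorithm to write 1 = 55·s + 63·t; then s mod 63 is the inverse.
Euclidean algorithm:
  55 = 0·63 + 55
  63 = 1·55 + 8
  55 = 6·8 + 7
  8 = 1·7 + 1
  7 = 7·1 + 0
gcd(55,63) = 1
Back-substitution gives: 55·(-8) + 63·(7) = 1
So 55⁻¹ ≡ -8 ≡ 55 (mod 63)
Check: 55 × 55 = 3025 ≡ 1 (mod 63) ✓

55⁻¹ ≡ 55 (mod 63)


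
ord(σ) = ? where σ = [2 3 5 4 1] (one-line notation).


Cycle decomposition: (1 2 3 5)
Cycle lengths: 4
Order = lcm(4) = 4

ord(σ) = 4


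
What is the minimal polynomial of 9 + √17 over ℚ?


Let α = 9 + √17. Then α - 9 = √17, so (α - 9)² = 17, giving α² - 18α + 64 = 0. Degree 2 and α ∉ ℚ, so this is the minimal polynomial.

Minimal polynomial: x² - 18x + 64


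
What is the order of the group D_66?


|D_n| = 2n (n rotations and n reflections)
|D_66| = 2×66 = 132

|D_66| = 132


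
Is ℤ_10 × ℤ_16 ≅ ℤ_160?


Comparing ℤ_10 × ℤ_16 and ℤ_160:
gcd(10,16) = 2 ≠ 1. Max element order in ℤ_10×ℤ_16 is lcm(10,16) = 80 < 160, so it has no element of order 160

No, ℤ_10 × ℤ_16 ≇ ℤ_160


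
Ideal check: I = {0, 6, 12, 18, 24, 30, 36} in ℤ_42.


Check ideal conditions for I = {0, 6, 12, 18, 24, 30, 36} in ℤ_42:
(1) I is an additive subgroup? Yes
(2) For r ∈ ℤ_42 and a ∈ I: r·a ∈ I? Yes

Yes, I is an ideal of ℤ_42


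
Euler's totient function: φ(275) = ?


Factor n: 275 = 5^2 × 11
φ(n) = n · ∏(1 - 1/p) over distinct primes p | n
φ(275) = 275 · (1 - 1/5) · (1 - 1/11) = 200

φ(275) = 200


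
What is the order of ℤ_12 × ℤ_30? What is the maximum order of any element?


|ℤ_12 × ℤ_30| = 12 × 30 = 360
Max element order = lcm(12,30) = 60
Cyclic? No (gcd=6)

|ℤ_12×ℤ_30| = 360, max element order = 60


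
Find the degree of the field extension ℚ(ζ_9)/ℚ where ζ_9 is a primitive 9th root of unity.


[ℚ(ζ_n):ℚ] = deg Φ_n(x) = φ(n). Here φ(9) = 6

[ℚ(ζ_9)/ℚ where ζ_9 is a primitive 9th root of unity] = 6


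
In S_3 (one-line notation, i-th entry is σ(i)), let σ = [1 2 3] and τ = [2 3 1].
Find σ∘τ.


σ∘τ: apply τ first, then σ
1 →τ 2 →σ 2
2 →τ 3 →σ 3
3 →τ 1 →σ 1

σ∘τ = [2 3 1]


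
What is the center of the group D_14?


Z(G) = {g ∈ G | gx = xg for all x ∈ G}
For even n, Z(D_n) = {e, r^(n/2)}: the 180° rotation r^7 commutes with every reflection and rotation

Z(D_14) = {e, r^7}


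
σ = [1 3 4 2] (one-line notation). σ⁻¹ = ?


To find σ⁻¹, swap domain and range:
σ(1) = 1 → σ⁻¹(1) = 1
σ(2) = 3 → σ⁻¹(3) = 2
σ(3) = 4 → σ⁻¹(4) = 3
σ(4) = 2 → σ⁻¹(2) = 4

σ⁻¹ = [1 4 2 3]


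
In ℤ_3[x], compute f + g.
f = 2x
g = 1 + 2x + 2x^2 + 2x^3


Add coefficients mod 3:
x^0: 0 + 1 = 1 (mod 3)
x^1: 2 + 2 = 1 (mod 3)
x^2: 0 + 2 = 2 (mod 3)
x^3: 0 + 2 = 2 (mod 3)
Result: 1 + x + 2x^2 + 2x^3

f + g = 1 + x + 2x^2 + 2x^3


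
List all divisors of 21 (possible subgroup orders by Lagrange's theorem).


Lagrange's theorem: |H| divides |G|
|G| = 21
Divisors of 21: 1, 3, 7, 21

Possible subgroup orders: {1, 3, 7, 21}


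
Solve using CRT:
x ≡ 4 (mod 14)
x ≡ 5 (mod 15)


m₁ = 14, m₂ = 15, gcd = 1, so CRT applies. M = m₁·m₂ = 210
Let M₁ = M/m₁ = 15, M₂ = M/m₂ = 14
Find y₁ ≡ M₁⁻¹ (mod m₁): 15⁻¹ ≡ 1 (mod 14)
Find y₂ ≡ M₂⁻¹ (mod m₂): 14⁻¹ ≡ 14 (mod 15)
x = a₁·M₁·y₁ + a₂·M₂·y₂ = 4·15·1 + 5·14·14 = 1040
Reduce mod 210: x ≡ 200
Check: 200 mod 14 = 4 ✓, 200 mod 15 = 5 ✓

x ≡ 200 (mod 210)


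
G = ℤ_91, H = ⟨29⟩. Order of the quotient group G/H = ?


|⟨29⟩| = n / gcd(29, 91) = 91 / 1 = 91
H is normal (ℤ_91 is abelian).
|G/H| = |G| / |H| = 91 / 91 = 1

|G/H| = 1


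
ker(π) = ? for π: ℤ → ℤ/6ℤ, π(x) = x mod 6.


Kernel = preimage of identity
ker(π) = multiples of 6 = 6ℤ

ker(π) = 6ℤ


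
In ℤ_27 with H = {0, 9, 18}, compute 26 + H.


26 + H = {26 + h (mod 27) : h ∈ H}
26+0=26, 26+9=8, 26+18=17
26 + H = {8, 17, 26} = 8 + H

26 + H = {8, 17, 26}


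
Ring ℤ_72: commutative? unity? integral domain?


ℤ_72 is a commutative ring with unity 1; 72 = 2×36 is composite, so 2·36 ≡ 0 gives zero divisors (not an integral domain)
Commutative: Yes
Integral domain: No
Has unity: Yes

ℤ_72: Commutative=Yes, Unity=Yes


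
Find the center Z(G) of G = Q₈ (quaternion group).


Z(G) = {g ∈ G | gx = xg for all x ∈ G}
In Q₈ = {±1, ±i, ±j, ±k}, only ±1 commute with every element

Z(Q₈ (quaternion group)) = {1, -1}


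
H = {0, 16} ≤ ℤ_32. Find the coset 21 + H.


21 + H = {21 + h (mod 32) : h ∈ H}
21+0=21, 21+16=5
21 + H = {5, 21} = 5 + H

21 + H = {5, 21}


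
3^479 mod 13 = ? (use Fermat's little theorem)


Fermat's little theorem: if p is prime and gcd(a,p)=1, then a^(p-1) ≡ 1 (mod p)
p = 13 is prime, gcd(3,13) = 1
Reduce exponent: 479 mod 12 = 11
So 3^479 ≡ 3^11 (mod 13)
3^11 mod 13 = 9

3^479 ≡ 9 (mod 13)


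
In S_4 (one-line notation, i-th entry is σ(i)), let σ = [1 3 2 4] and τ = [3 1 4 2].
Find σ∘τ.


σ∘τ: apply τ first, then σ
1 →τ 3 →σ 2
2 →τ 1 →σ 1
3 →τ 4 →σ 4
4 →τ 2 →σ 3

σ∘τ = [2 1 4 3]


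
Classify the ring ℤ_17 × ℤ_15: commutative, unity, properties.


Direct product ring; commutative with unity (1,1); but (1,0)·(0,1) = (0,0) gives zero divisors, so not an integral domain
Commutative: Yes
Integral domain: No
Has unity: Yes

ℤ_17 × ℤ_15: Commutative=Yes, Unity=Yes


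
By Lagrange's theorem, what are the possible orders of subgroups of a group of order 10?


Lagrange's theorem: |H| divides |G|
|G| = 10
Divisors of 10: 1, 2, 5, 10

Possible subgroup orders: {1, 2, 5, 10}


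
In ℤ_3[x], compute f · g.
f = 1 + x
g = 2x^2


Expand and collect like terms; reduce coefficients mod 3:
x^0: 1·0 = 0 ≡ 0 (mod 3)
x^1: 1·0 + 1·0 = 0 ≡ 0 (mod 3)
x^2: 1·2 + 1·0 = 2 ≡ 2 (mod 3)
x^3: 1·2 = 2 ≡ 2 (mod 3)
Result: 2x^2 + 2x^3

f · g = 2x^2 + 2x^3


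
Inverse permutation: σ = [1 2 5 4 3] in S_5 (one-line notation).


To find σ⁻¹, swap domain and range:
σ(1) = 1 → σ⁻¹(1) = 1
σ(2) = 2 → σ⁻¹(2) = 2
σ(3) = 5 → σ⁻¹(5) = 3
σ(4) = 4 → σ⁻¹(4) = 4
σ(5) = 3 → σ⁻¹(3) = 5

σ⁻¹ = [1 2 5 4 3]


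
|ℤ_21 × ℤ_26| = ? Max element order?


|ℤ_21 × ℤ_26| = 21 × 26 = 546
Max element order = lcm(21,26) = 546
Cyclic? Yes (gcd=1)

|ℤ_21×ℤ_26| = 546, max element order = 546


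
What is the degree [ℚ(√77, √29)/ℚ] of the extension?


[ℚ(√77,√29):ℚ] = [ℚ(√77,√29):ℚ(√77)]·[ℚ(√77):ℚ] = 2·2 = 4

[ℚ(√77, √29)/ℚ] = 4


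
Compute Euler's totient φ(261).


Factor n: 261 = 3^2 × 29
φ(n) = n · ∏(1 - 1/p) over distinct primes p | n
φ(261) = 261 · (1 - 1/3) · (1 - 1/29) = 168

φ(261) = 168


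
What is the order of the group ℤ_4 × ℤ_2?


|A × B| = |A| · |B|
|ℤ_4 × ℤ_2| = 4 × 2 = 8

|ℤ_4 × ℤ_2| = 8


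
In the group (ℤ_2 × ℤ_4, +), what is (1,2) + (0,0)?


Operation: componentwise addition mod (2, 4)
(1,2) + (0,0) = ((a₁+b₁) mod 2, (a₂+b₂) mod 4) with a = (1,2), b = (0,0)

(1,2) + (0,0) = (1,2)


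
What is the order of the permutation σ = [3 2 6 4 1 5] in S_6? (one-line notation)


Cycle decomposition: (1 3 6 5)
Cycle lengths: 4
Order = lcm(4) = 4

ord(σ) = 4


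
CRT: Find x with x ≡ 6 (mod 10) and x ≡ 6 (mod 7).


m₁ = 10, m₂ = 7, gcd = 1, so CRT applies. M = m₁·m₂ = 70
Let M₁ = M/m₁ = 7, M₂ = M/m₂ = 10
Find y₁ ≡ M₁⁻¹ (mod m₁): 7⁻¹ ≡ 3 (mod 10)
Find y₂ ≡ M₂⁻¹ (mod m₂): 10⁻¹ ≡ 5 (mod 7)
x = a₁·M₁·y₁ + a₂·M₂·y₂ = 6·7·3 + 6·10·5 = 426
Reduce mod 70: x ≡ 6
Check: 6 mod 10 = 6 ✓, 6 mod 7 = 6 ✓

x ≡ 6 (mod 70)


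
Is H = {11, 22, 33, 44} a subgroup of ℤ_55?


Subgroup test for H = {11, 22, 33, 44} in (ℤ_55, +):
(1) 0 ∈ H? No
(2) Closure: for all a,b ∈ H, (a+b) mod 55 ∈ H? No  [counterexample: 11 + 44 = 0 ∉ H]
(3) Inverses: for all a ∈ H, -a mod 55 ∈ H? Yes

No, H is not a subgroup of ℤ_55


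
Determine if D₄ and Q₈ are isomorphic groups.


Comparing D₄ and Q₈:
D₄ has 5 elements of order 2; Q₈ has only 1

No, D₄ ≇ Q₈


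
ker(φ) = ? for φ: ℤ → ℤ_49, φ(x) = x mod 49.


Kernel = preimage of identity
ker(φ) = {x ∈ ℤ : x ≡ 0 (mod 49)} = 49ℤ = {0, ±49, ±98, ...}

ker(φ) = 49ℤ


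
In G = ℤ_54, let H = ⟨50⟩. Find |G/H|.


|⟨50⟩| = n / gcd(50, 54) = 54 / 2 = 27
H is normal (ℤ_54 is abelian).
|G/H| = |G| / |H| = 54 / 27 = 2

|G/H| = 2


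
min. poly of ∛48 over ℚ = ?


∛48 satisfies x³ - 48 = 0, irreducible over ℚ (no rational root; 48 is not a perfect cube)

Minimal polynomial: x³ - 48


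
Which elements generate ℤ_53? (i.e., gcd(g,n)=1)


g generates ℤ_n iff gcd(g,n) = 1
Prime factors of 53: 53
Generators are g ∈ {1,...,52} not divisible by any of these primes.
Generators: {1, 2, 3, 4, 5, 6, 7, 8, 9, 10, 11, 12, 13, 14, 15, 16, 17, 18, 19, 20, 21, 22, 23, 24, 25, 26, 27, 28, 29, 30, 31, 32, 33, 34, 35, 36, 37, 38, 39, 40, 41, 42, 43, 44, 45, 46, 47, 48, 49, 50, 51, 52}
Number of generators = φ(53) = 52

Generators of ℤ_53 = {1, 2, 3, 4, 5, 6, 7, 8, 9, 10, 11, 12, 13, 14, 15, 16, 17, 18, 19, 20, 21, 22, 23, 24, 25, 26, 27, 28, 29, 30, 31, 32, 33, 34, 35, 36, 37, 38, 39, 40, 41, 42, 43, 44, 45, 46, 47, 48, 49, 50, 51, 52}


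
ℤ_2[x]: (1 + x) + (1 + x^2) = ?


Add coefficients mod 2:
x^0: 1 + 1 = 0 (mod 2)
x^1: 1 + 0 = 1 (mod 2)
x^2: 0 + 1 = 1 (mod 2)
Result: x + x^2

f + g = x + x^2


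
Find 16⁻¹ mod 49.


Use the extended Euclidean algorithm to write 1 = 16·s + 49·t; then s mod 49 is the inverse.
Euclidean algorithm:
  16 = 0·49 + 16
  49 = 3·16 + 1
  16 = 16·1 + 0
gcd(16,49) = 1
Back-substitution gives: 16·(-3) + 49·(1) = 1
So 16⁻¹ ≡ -3 ≡ 46 (mod 49)
Check: 16 × 46 = 736 ≡ 1 (mod 49) ✓

16⁻¹ ≡ 46 (mod 49)


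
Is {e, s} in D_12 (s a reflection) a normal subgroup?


H = {e, s} in D_12 (s a reflection)
r·s·r⁻¹ = sr⁻² ≠ s for n ≥ 3, so {e, s} is not closed under conjugation

No, not a normal subgroup


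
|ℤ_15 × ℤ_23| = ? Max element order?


|ℤ_15 × ℤ_23| = 15 × 23 = 345
Max element order = lcm(15,23) = 345
Cyclic? Yes (gcd=1)

|ℤ_15×ℤ_23| = 345, max element order = 345
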